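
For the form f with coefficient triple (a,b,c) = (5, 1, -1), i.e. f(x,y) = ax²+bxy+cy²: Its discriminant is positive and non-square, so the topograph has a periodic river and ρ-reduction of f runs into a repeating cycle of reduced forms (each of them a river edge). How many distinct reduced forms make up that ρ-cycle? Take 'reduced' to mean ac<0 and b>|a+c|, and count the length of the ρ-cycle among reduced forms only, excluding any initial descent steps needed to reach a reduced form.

D = 21, ⌊√D⌋ = 4
descent: ρ → (-1,3,3)  [lands on river]
river: ρ → (3,3,-1)
ρ-cycle length = 2 (tail of 1 descent step not counted)

2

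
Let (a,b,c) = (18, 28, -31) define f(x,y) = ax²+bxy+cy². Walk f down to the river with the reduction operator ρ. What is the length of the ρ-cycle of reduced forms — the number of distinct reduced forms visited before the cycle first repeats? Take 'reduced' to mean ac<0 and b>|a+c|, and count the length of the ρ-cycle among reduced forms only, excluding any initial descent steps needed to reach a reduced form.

D = 3016, ⌊√D⌋ = 54
river: ρ → (-31,34,15)
river: ρ → (15,26,-39)
river: ρ → (-39,52,2)
river: ρ → (2,52,-39)
river: ρ → (-39,26,15)
river: ρ → (15,34,-31)
river: ρ → (-31,28,18)
river: ρ → (18,44,-15)
river: ρ → (-15,46,15)
river: ρ → (15,44,-18)
river: ρ → (-18,28,31)
river: ρ → (31,34,-15)
river: ρ → (-15,26,39)
river: ρ → (39,52,-2)
river: ρ → (-2,52,39)
river: ρ → (39,26,-15)
river: ρ → (-15,34,31)
river: ρ → (31,28,-18)
river: ρ → (-18,44,15)
river: ρ → (15,46,-15)
river: ρ → (-15,44,18)
river: ρ → (18,28,-31)
ρ-cycle length = 22 (tail of 0 descent steps not counted)

22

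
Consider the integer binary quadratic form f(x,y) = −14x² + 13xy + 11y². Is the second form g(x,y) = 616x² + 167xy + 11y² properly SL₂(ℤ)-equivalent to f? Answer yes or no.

D₁ = 785, D₂ = 785
river cycle of f (length 10): (11, 9, -16), (-16, 23, 4), (4, 25, -10), (-10, 15, 14), (14, 13, -11), (-11, 9, 16), (16, 23, -4), (-4, 25, 10), (10, 15, -14), (-14, 13, 11)
river cycle of g (length 10): (11, 9, -16), (-16, 23, 4), (4, 25, -10), (-10, 15, 14), (14, 13, -11), (-11, 9, 16), (16, 23, -4), (-4, 25, 10), (10, 15, -14), (-14, 13, 11)
cycles coincide ⇒ equivalent

yes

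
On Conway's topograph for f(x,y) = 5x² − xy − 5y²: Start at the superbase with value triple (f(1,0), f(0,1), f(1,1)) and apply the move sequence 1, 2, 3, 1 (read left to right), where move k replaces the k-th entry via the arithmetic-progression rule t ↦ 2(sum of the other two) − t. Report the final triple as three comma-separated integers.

start (5,-5,-1) = (f(1,0),f(0,1),f(1,1))
replace slot 1: 2·((-5)+(-1)) − 5 = -17 → (-17,-5,-1)
replace slot 2: 2·((-17)+(-1)) − (-5) = -31 → (-17,-31,-1)
replace slot 3: 2·((-17)+(-31)) − (-1) = -95 → (-17,-31,-95)
replace slot 1: 2·((-31)+(-95)) − (-17) = -235 → (-235,-31,-95)

-235,-31,-95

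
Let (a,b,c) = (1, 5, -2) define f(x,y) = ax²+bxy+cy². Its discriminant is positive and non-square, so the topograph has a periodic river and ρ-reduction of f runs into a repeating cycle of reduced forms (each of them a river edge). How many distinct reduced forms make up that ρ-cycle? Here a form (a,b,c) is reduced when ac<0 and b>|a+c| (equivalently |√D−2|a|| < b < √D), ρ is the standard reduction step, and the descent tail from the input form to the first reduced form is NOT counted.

D = 33, ⌊√D⌋ = 5
river: ρ → (-2,3,3)
river: ρ → (3,3,-2)
river: ρ → (-2,5,1)
river: ρ → (1,5,-2)
ρ-cycle length = 4 (tail of 0 descent steps not counted)

4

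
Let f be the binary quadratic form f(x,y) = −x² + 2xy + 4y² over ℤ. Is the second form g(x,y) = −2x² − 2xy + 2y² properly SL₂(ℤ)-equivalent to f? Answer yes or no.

D₁ = 20, D₂ = 20
river cycle of f (length 2): (-1, 4, 1), (1, 4, -1)
river cycle of g (length 2): (2, 2, -2), (-2, 2, 2)
cycles differ ⇒ inequivalent

no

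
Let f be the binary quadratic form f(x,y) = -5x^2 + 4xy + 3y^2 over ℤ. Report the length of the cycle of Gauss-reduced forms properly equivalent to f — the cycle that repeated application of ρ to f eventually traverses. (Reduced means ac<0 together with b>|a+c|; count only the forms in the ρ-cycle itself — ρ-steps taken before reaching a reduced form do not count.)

D = 76, ⌊√D⌋ = 8
river: ρ → (3,8,-1)
river: ρ → (-1,8,3)
river: ρ → (3,4,-5)
river: ρ → (-5,6,2)
river: ρ → (2,6,-5)
river: ρ → (-5,4,3)
ρ-cycle length = 6 (tail of 0 descent steps not counted)

6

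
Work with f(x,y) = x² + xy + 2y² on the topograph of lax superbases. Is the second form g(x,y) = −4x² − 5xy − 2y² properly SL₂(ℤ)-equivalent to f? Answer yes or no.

D₁ = -7, D₂ = -7
f: reduced (well bottom): (1,1,2) with a≤c, −a<b≤a
g is negative-definite; reduce −g:
−g: translate: b→-3 (≡5 mod 8), so (4,5,2)→(4,-3,1)
−g: flip: (4,-3,1)→(1,3,4)
−g: translate: b→1 (≡3 mod 2), so (1,3,4)→(1,1,2)
−g: reduced (well bottom): (1,1,2) with a≤c, −a<b≤a
flip sign back: reduced form of g is (-1,-1,-2)
reduced forms (1, 1, 2) vs (-1, -1, -2) ⇒ inequivalent

no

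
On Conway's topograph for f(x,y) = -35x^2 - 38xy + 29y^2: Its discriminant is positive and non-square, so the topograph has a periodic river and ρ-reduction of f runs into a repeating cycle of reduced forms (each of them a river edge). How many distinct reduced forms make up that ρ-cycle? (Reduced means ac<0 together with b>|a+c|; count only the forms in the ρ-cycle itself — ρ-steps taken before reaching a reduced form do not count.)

D = 5504, ⌊√D⌋ = 74
descent: ρ → (29,38,-35)  [lands on river]
river: ρ → (-35,32,32)
river: ρ → (32,32,-35)
river: ρ → (-35,38,29)
river: ρ → (29,20,-44)
river: ρ → (-44,68,5)
river: ρ → (5,72,-16)
river: ρ → (-16,56,37)
river: ρ → (37,18,-35)
river: ρ → (-35,52,20)
river: ρ → (20,68,-11)
river: ρ → (-11,64,32)
river: ρ → (32,64,-11)
river: ρ → (-11,68,20)
river: ρ → (20,52,-35)
river: ρ → (-35,18,37)
river: ρ → (37,56,-16)
river: ρ → (-16,72,5)
river: ρ → (5,68,-44)
river: ρ → (-44,20,29)
ρ-cycle length = 20 (tail of 1 descent step not counted)

20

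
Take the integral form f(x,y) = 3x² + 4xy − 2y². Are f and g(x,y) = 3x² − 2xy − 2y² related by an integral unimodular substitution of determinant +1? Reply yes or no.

D₁ = 40, D₂ = 28
discriminants differ ⇒ not SL₂(ℤ)-equivalent

no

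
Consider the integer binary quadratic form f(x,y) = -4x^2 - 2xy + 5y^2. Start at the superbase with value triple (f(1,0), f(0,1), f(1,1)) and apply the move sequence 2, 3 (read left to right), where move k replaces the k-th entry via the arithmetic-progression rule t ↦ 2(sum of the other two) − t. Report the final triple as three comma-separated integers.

start (-4,5,-1) = (f(1,0),f(0,1),f(1,1))
replace slot 2: 2·((-4)+(-1)) − 5 = -15 → (-4,-15,-1)
replace slot 3: 2·((-4)+(-15)) − (-1) = -37 → (-4,-15,-37)

-4,-15,-37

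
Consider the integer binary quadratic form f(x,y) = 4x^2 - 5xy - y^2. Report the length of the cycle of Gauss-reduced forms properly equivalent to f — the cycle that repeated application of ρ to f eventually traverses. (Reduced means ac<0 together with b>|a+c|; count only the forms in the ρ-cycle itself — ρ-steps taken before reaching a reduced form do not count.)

D = 41, ⌊√D⌋ = 6
descent: ρ → (-1,5,4)  [lands on river]
river: ρ → (4,3,-2)
river: ρ → (-2,5,2)
river: ρ → (2,3,-4)
river: ρ → (-4,5,1)
river: ρ → (1,5,-4)
river: ρ → (-4,3,2)
river: ρ → (2,5,-2)
river: ρ → (-2,3,4)
river: ρ → (4,5,-1)
ρ-cycle length = 10 (tail of 1 descent step not counted)

10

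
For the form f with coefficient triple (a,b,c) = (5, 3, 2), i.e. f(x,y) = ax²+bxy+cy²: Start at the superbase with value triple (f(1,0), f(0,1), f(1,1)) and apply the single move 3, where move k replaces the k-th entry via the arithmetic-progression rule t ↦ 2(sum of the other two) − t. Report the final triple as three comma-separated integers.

start (5,2,10) = (f(1,0),f(0,1),f(1,1))
replace slot 3: 2·(5+2) − 10 = 4 → (5,2,4)

5,2,4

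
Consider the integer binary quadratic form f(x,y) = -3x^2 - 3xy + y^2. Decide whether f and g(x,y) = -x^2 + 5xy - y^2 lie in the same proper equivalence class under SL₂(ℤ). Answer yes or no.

D₁ = 21, D₂ = 21
river cycle of f (length 2): (1, 3, -3), (-3, 3, 1)
river cycle of g (length 2): (-1, 3, 3), (3, 3, -1)
cycles differ ⇒ inequivalent

no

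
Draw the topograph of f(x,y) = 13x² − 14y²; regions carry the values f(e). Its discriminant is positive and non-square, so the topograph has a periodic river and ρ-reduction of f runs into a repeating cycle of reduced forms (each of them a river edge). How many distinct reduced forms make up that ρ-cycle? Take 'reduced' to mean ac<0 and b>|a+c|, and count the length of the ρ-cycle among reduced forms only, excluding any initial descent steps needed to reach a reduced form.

D = 728, ⌊√D⌋ = 26
descent: ρ → (-14,0,13)
descent: ρ → (13,26,-1)  [lands on river]
river: ρ → (-1,26,13)
ρ-cycle length = 2 (tail of 2 descent steps not counted)

2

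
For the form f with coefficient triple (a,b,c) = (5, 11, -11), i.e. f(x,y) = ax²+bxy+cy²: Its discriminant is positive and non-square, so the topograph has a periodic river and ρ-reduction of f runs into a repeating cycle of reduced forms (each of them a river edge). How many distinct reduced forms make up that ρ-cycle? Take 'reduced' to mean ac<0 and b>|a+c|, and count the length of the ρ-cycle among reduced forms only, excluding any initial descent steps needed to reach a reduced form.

D = 341, ⌊√D⌋ = 18
river: ρ → (-11,11,5)
river: ρ → (5,9,-13)
river: ρ → (-13,17,1)
river: ρ → (1,17,-13)
river: ρ → (-13,9,5)
river: ρ → (5,11,-11)
ρ-cycle length = 6 (tail of 0 descent steps not counted)

6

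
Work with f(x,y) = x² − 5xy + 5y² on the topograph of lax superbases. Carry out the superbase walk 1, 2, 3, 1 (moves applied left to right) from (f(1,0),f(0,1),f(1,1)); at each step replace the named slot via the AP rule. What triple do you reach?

start (1,5,1) = (f(1,0),f(0,1),f(1,1))
replace slot 1: 2·(5+1) − 1 = 11 → (11,5,1)
replace slot 2: 2·(11+1) − 5 = 19 → (11,19,1)
replace slot 3: 2·(11+19) − 1 = 59 → (11,19,59)
replace slot 1: 2·(19+59) − 11 = 145 → (145,19,59)

145,19,59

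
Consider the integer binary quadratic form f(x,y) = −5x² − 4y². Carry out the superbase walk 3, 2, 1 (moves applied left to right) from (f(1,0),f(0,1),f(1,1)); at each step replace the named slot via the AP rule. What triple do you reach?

start (-5,-4,-9) = (f(1,0),f(0,1),f(1,1))
replace slot 3: 2·((-5)+(-4)) − (-9) = -9 → (-5,-4,-9)
replace slot 2: 2·((-5)+(-9)) − (-4) = -24 → (-5,-24,-9)
replace slot 1: 2·((-24)+(-9)) − (-5) = -61 → (-61,-24,-9)

-61,-24,-9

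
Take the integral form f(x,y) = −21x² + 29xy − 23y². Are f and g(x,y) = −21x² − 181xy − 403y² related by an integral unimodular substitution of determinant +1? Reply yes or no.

D₁ = -1091, D₂ = -1091
f is negative-definite; reduce −f:
−f: translate: b→13 (≡-29 mod 42), so (21,-29,23)→(21,13,15)
−f: flip: (21,13,15)→(15,-13,21)
−f: reduced (well bottom): (15,-13,21) with a≤c, −a<b≤a
flip sign back: reduced form of f is (-15,13,-21)
g is negative-definite; reduce −g:
−g: translate: b→13 (≡181 mod 42), so (21,181,403)→(21,13,15)
−g: flip: (21,13,15)→(15,-13,21)
−g: reduced (well bottom): (15,-13,21) with a≤c, −a<b≤a
flip sign back: reduced form of g is (-15,13,-21)
reduced forms (-15, 13, -21) vs (-15, 13, -21) ⇒ equivalent

yes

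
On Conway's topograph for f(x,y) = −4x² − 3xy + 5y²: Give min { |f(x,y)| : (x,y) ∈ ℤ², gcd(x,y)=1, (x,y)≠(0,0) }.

descent: ρ → (5,3,-4)  [lands on river]
river: ρ → (-4,5,4)
river: ρ → (4,3,-5)
river: ρ → (-5,7,2)
river: ρ → (2,9,-1)
river: ρ → (-1,9,2)
river: ρ → (2,7,-5)
river: ρ → (-5,3,4)
river: ρ → (4,5,-4)
river: ρ → (-4,3,5)
river: ρ → (5,7,-2)
river: ρ → (-2,9,1)
river: ρ → (1,9,-2)
river: ρ → (-2,7,5)
closes: descent 1, river 14
min |a| on river = 1

1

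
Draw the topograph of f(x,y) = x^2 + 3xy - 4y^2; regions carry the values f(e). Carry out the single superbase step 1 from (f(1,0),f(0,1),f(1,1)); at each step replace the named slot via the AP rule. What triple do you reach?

start (1,-4,0) = (f(1,0),f(0,1),f(1,1))
replace slot 1: 2·((-4)+0) − 1 = -9 → (-9,-4,0)

-9,-4,0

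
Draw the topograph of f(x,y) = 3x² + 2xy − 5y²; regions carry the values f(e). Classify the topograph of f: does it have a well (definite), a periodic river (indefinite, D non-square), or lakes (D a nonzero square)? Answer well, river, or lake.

D = b²−4ac = 2² − 4·3·(-5) = 64
D = 8² is a perfect square ⇒ form factors over ℤ ⇒ lakes

lake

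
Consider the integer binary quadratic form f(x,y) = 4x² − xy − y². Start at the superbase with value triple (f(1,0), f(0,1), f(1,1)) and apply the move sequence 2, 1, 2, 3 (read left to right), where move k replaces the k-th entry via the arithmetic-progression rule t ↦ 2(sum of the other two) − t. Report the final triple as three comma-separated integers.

start (4,-1,2) = (f(1,0),f(0,1),f(1,1))
replace slot 2: 2·(4+2) − (-1) = 13 → (4,13,2)
replace slot 1: 2·(13+2) − 4 = 26 → (26,13,2)
replace slot 2: 2·(26+2) − 13 = 43 → (26,43,2)
replace slot 3: 2·(26+43) − 2 = 136 → (26,43,136)

26,43,136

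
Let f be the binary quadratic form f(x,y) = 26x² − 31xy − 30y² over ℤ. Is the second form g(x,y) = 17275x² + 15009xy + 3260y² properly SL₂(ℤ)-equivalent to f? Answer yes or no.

D₁ = 4081, D₂ = 4081
river cycle of f (length 28): (-30, 31, 26), (26, 21, -35), (-35, 49, 12), (12, 47, -39), (-39, 31, 20), (20, 49, -21), (-21, 35, 34), (34, 33, -22), (-22, 55, 12), (12, 41, -50), … (18 more)
river cycle of g (length 28): (26, 21, -35), (-35, 49, 12), (12, 47, -39), (-39, 31, 20), (20, 49, -21), (-21, 35, 34), (34, 33, -22), (-22, 55, 12), (12, 41, -50), (-50, 59, 3), … (18 more)
cycles coincide ⇒ equivalent

yes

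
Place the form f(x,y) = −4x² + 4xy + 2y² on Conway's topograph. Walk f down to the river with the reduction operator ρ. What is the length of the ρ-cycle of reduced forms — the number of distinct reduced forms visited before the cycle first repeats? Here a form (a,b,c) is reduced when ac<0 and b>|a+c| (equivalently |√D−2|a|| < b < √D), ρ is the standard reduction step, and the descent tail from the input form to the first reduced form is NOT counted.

D = 48, ⌊√D⌋ = 6
river: ρ → (2,4,-4)
river: ρ → (-4,4,2)
ρ-cycle length = 2 (tail of 0 descent steps not counted)

2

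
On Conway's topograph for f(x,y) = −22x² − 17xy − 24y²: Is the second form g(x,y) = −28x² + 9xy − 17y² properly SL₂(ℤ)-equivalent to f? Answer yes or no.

D₁ = -1823, D₂ = -1823
f is negative-definite; reduce −f:
−f: reduced (well bottom): (22,17,24) with a≤c, −a<b≤a
flip sign back: reduced form of f is (-22,-17,-24)
g is negative-definite; reduce −g:
−g: flip: (28,-9,17)→(17,9,28)
−g: reduced (well bottom): (17,9,28) with a≤c, −a<b≤a
flip sign back: reduced form of g is (-17,-9,-28)
reduced forms (-22, -17, -24) vs (-17, -9, -28) ⇒ inequivalent

no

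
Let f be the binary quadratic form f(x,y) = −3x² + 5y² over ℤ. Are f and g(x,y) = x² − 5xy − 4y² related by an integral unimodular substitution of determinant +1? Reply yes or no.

D₁ = 60, D₂ = 41
discriminants differ ⇒ not SL₂(ℤ)-equivalent

no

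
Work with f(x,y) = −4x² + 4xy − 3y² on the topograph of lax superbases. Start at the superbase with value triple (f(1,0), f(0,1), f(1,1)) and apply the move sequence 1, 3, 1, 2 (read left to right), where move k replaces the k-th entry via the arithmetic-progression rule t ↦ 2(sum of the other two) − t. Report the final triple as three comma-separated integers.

start (-4,-3,-3) = (f(1,0),f(0,1),f(1,1))
replace slot 1: 2·((-3)+(-3)) − (-4) = -8 → (-8,-3,-3)
replace slot 3: 2·((-8)+(-3)) − (-3) = -19 → (-8,-3,-19)
replace slot 1: 2·((-3)+(-19)) − (-8) = -36 → (-36,-3,-19)
replace slot 2: 2·((-36)+(-19)) − (-3) = -107 → (-36,-107,-19)

-36,-107,-19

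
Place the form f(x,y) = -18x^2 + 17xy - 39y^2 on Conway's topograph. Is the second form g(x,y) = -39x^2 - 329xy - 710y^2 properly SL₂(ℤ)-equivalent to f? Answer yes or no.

D₁ = -2519, D₂ = -2519
f is negative-definite; reduce −f:
−f: reduced (well bottom): (18,-17,39) with a≤c, −a<b≤a
flip sign back: reduced form of f is (-18,17,-39)
g is negative-definite; reduce −g:
−g: translate: b→17 (≡329 mod 78), so (39,329,710)→(39,17,18)
−g: flip: (39,17,18)→(18,-17,39)
−g: reduced (well bottom): (18,-17,39) with a≤c, −a<b≤a
flip sign back: reduced form of g is (-18,17,-39)
reduced forms (-18, 17, -39) vs (-18, 17, -39) ⇒ equivalent

yes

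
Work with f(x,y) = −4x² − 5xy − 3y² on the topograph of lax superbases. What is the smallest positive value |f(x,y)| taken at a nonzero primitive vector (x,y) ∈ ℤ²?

translate: b→-3 (≡5 mod 8), so (4,5,3)→(4,-3,2)
flip: (4,-3,2)→(2,3,4)
translate: b→-1 (≡3 mod 4), so (2,3,4)→(2,-1,3)
reduced (well bottom): (2,-1,3) with a≤c, −a<b≤a
well minimum |f| = |-2| = 2 (negative-definite)

2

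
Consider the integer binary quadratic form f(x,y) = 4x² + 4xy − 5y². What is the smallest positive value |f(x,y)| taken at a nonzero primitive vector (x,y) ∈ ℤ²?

river: ρ → (-5,6,3)
river: ρ → (3,6,-5)
river: ρ → (-5,4,4)
river: ρ → (4,4,-5)
closes: descent 0, river 4
min |a| on river = 3

3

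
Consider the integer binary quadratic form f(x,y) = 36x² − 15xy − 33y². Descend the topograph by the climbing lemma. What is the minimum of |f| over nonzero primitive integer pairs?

descent: ρ → (-33,15,36)  [lands on river]
river: ρ → (36,57,-12)
river: ρ → (-12,63,21)
river: ρ → (21,63,-12)
river: ρ → (-12,57,36)
river: ρ → (36,15,-33)
river: ρ → (-33,51,18)
river: ρ → (18,57,-24)
river: ρ → (-24,39,36)
river: ρ → (36,33,-27)
river: ρ → (-27,21,42)
river: ρ → (42,63,-6)
river: ρ → (-6,69,9)
river: ρ → (9,57,-48)
river: ρ → (-48,39,18)
river: ρ → (18,69,-3)
river: ρ → (-3,69,18)
river: ρ → (18,39,-48)
river: ρ → (-48,57,9)
river: ρ → (9,69,-6)
river: ρ → (-6,63,42)
river: ρ → (42,21,-27)
river: ρ → (-27,33,36)
river: ρ → (36,39,-24)
river: ρ → (-24,57,18)
river: ρ → (18,51,-33)
closes: descent 1, river 26
min |a| on river = 3

3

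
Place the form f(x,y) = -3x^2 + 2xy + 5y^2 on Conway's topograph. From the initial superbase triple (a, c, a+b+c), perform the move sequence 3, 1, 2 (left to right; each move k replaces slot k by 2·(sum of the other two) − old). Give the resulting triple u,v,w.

start (-3,5,4) = (f(1,0),f(0,1),f(1,1))
replace slot 3: 2·((-3)+5) − 4 = 0 → (-3,5,0)
replace slot 1: 2·(5+0) − (-3) = 13 → (13,5,0)
replace slot 2: 2·(13+0) − 5 = 21 → (13,21,0)

13,21,0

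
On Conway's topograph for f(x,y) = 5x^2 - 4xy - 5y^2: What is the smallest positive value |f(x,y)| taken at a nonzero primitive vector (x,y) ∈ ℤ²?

descent: ρ → (-5,4,5)  [lands on river]
river: ρ → (5,6,-4)
river: ρ → (-4,10,1)
river: ρ → (1,10,-4)
river: ρ → (-4,6,5)
river: ρ → (5,4,-5)
river: ρ → (-5,6,4)
river: ρ → (4,10,-1)
river: ρ → (-1,10,4)
river: ρ → (4,6,-5)
closes: descent 1, river 10
min |a| on river = 1

1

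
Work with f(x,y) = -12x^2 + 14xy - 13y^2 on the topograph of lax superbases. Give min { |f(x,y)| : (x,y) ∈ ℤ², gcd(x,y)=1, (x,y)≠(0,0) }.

translate: b→10 (≡-14 mod 24), so (12,-14,13)→(12,10,11)
flip: (12,10,11)→(11,-10,12)
reduced (well bottom): (11,-10,12) with a≤c, −a<b≤a
well minimum |f| = |-11| = 11 (negative-definite)

11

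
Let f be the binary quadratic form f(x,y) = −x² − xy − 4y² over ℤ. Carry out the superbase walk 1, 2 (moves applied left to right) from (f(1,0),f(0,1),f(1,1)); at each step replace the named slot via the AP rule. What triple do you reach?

start (-1,-4,-6) = (f(1,0),f(0,1),f(1,1))
replace slot 1: 2·((-4)+(-6)) − (-1) = -19 → (-19,-4,-6)
replace slot 2: 2·((-19)+(-6)) − (-4) = -46 → (-19,-46,-6)

-19,-46,-6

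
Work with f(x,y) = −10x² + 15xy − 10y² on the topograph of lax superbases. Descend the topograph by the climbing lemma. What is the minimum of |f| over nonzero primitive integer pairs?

translate: b→5 (≡-15 mod 20), so (10,-15,10)→(10,5,5)
flip: (10,5,5)→(5,-5,10)
translate: b→5 (≡-5 mod 10), so (5,-5,10)→(5,5,10)
reduced (well bottom): (5,5,10) with a≤c, −a<b≤a
well minimum |f| = |-5| = 5 (negative-definite)

5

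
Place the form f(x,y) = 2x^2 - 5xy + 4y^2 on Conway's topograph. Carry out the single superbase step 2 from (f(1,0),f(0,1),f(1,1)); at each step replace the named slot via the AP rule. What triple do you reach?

start (2,4,1) = (f(1,0),f(0,1),f(1,1))
replace slot 2: 2·(2+1) − 4 = 2 → (2,2,1)

2,2,1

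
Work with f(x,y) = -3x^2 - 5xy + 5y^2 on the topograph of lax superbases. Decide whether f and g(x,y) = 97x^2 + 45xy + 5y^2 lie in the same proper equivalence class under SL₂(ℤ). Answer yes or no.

D₁ = 85, D₂ = 85
river cycle of f (length 6): (5, 5, -3), (-3, 7, 3), (3, 5, -5), (-5, 5, 3), (3, 7, -3), (-3, 5, 5)
river cycle of g (length 6): (5, 5, -3), (-3, 7, 3), (3, 5, -5), (-5, 5, 3), (3, 7, -3), (-3, 5, 5)
cycles coincide ⇒ equivalent

yes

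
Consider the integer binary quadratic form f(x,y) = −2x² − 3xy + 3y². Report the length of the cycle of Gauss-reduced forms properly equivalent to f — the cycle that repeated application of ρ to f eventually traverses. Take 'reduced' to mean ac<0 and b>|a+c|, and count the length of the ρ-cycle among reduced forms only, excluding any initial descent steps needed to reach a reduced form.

D = 33, ⌊√D⌋ = 5
descent: ρ → (3,3,-2)  [lands on river]
river: ρ → (-2,5,1)
river: ρ → (1,5,-2)
river: ρ → (-2,3,3)
ρ-cycle length = 4 (tail of 1 descent step not counted)

4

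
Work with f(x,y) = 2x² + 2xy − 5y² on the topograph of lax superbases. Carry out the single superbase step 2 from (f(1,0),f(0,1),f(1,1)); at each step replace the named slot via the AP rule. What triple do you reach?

start (2,-5,-1) = (f(1,0),f(0,1),f(1,1))
replace slot 2: 2·(2+(-1)) − (-5) = 7 → (2,7,-1)

2,7,-1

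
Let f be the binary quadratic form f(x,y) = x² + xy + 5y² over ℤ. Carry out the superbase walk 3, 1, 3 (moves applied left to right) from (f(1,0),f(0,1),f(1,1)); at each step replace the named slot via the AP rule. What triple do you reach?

start (1,5,7) = (f(1,0),f(0,1),f(1,1))
replace slot 3: 2·(1+5) − 7 = 5 → (1,5,5)
replace slot 1: 2·(5+5) − 1 = 19 → (19,5,5)
replace slot 3: 2·(19+5) − 5 = 43 → (19,5,43)

19,5,43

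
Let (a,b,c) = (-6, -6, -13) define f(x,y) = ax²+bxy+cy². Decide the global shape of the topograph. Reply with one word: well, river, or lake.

D = b²−4ac = (-6)² − 4·(-6)·(-13) = -276
D < 0 ⇒ definite ⇒ every region one sign ⇒ single well

well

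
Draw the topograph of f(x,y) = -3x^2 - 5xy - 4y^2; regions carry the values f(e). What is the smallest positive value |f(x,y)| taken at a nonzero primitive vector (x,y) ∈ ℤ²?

translate: b→-1 (≡5 mod 6), so (3,5,4)→(3,-1,2)
flip: (3,-1,2)→(2,1,3)
reduced (well bottom): (2,1,3) with a≤c, −a<b≤a
well minimum |f| = |-2| = 2 (negative-definite)

2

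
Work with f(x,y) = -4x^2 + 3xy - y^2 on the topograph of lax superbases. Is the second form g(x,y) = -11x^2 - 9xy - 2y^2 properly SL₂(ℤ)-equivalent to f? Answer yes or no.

D₁ = -7, D₂ = -7
f is negative-definite; reduce −f:
−f: flip: (4,-3,1)→(1,3,4)
−f: translate: b→1 (≡3 mod 2), so (1,3,4)→(1,1,2)
−f: reduced (well bottom): (1,1,2) with a≤c, −a<b≤a
flip sign back: reduced form of f is (-1,-1,-2)
g is negative-definite; reduce −g:
−g: flip: (11,9,2)→(2,-9,11)
−g: translate: b→-1 (≡-9 mod 4), so (2,-9,11)→(2,-1,1)
−g: flip: (2,-1,1)→(1,1,2)
−g: reduced (well bottom): (1,1,2) with a≤c, −a<b≤a
flip sign back: reduced form of g is (-1,-1,-2)
reduced forms (-1, -1, -2) vs (-1, -1, -2) ⇒ equivalent

yes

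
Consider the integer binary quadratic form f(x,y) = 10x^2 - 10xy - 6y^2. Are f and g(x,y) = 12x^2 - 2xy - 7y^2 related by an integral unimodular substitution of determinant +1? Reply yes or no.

D₁ = 340, D₂ = 340
river cycle of f (length 6): (-6, 10, 10), (10, 10, -6), (-6, 14, 6), (6, 10, -10), (-10, 10, 6), (6, 14, -6)
river cycle of g (length 14): (-7, 16, 3), (3, 14, -12), (-12, 10, 5), (5, 10, -12), (-12, 14, 3), (3, 16, -7), (-7, 12, 7), (7, 16, -3), (-3, 14, 12), (12, 10, -5), … (4 more)
cycles differ ⇒ inequivalent

no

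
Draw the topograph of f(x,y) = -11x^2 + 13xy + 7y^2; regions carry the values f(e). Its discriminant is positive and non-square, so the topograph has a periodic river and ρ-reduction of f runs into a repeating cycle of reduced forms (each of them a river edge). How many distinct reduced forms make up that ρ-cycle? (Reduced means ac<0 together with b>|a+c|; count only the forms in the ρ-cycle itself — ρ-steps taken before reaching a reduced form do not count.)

D = 477, ⌊√D⌋ = 21
river: ρ → (7,15,-9)
river: ρ → (-9,21,1)
river: ρ → (1,21,-9)
river: ρ → (-9,15,7)
river: ρ → (7,13,-11)
river: ρ → (-11,9,9)
river: ρ → (9,9,-11)
river: ρ → (-11,13,7)
ρ-cycle length = 8 (tail of 0 descent steps not counted)

8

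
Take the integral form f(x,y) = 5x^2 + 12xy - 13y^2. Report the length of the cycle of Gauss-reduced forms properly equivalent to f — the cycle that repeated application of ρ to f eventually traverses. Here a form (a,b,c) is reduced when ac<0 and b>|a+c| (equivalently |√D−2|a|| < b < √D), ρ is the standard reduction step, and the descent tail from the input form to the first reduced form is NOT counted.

D = 404, ⌊√D⌋ = 20
river: ρ → (-13,14,4)
river: ρ → (4,18,-5)
river: ρ → (-5,12,13)
river: ρ → (13,14,-4)
river: ρ → (-4,18,5)
river: ρ → (5,12,-13)
ρ-cycle length = 6 (tail of 0 descent steps not counted)

6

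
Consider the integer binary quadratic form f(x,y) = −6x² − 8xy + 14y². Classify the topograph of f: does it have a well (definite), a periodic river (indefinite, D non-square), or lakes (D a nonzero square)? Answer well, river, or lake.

D = b²−4ac = (-8)² − 4·(-6)·14 = 400
D = 20² is a perfect square ⇒ form factors over ℤ ⇒ lakes

lake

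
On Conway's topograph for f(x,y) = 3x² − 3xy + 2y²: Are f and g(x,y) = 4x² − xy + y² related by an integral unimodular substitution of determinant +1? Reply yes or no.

D₁ = -15, D₂ = -15
f: translate: b→3 (≡-3 mod 6), so (3,-3,2)→(3,3,2)
f: flip: (3,3,2)→(2,-3,3)
f: translate: b→1 (≡-3 mod 4), so (2,-3,3)→(2,1,2)
f: reduced (well bottom): (2,1,2) with a≤c, −a<b≤a
g: flip: (4,-1,1)→(1,1,4)
g: reduced (well bottom): (1,1,4) with a≤c, −a<b≤a
reduced forms (2, 1, 2) vs (1, 1, 4) ⇒ inequivalent

no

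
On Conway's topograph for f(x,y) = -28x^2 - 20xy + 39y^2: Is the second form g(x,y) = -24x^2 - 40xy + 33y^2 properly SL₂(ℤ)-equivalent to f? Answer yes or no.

D₁ = 4768, D₂ = 4768
river cycle of f (length 26): (39, 20, -28), (-28, 36, 31), (31, 26, -33), (-33, 40, 24), (24, 56, -17), (-17, 46, 39), (39, 32, -24), (-24, 64, 7), (7, 62, -33), (-33, 4, 36), … (16 more)
river cycle of g (length 26): (33, 40, -24), (-24, 56, 17), (17, 46, -39), (-39, 32, 24), (24, 64, -7), (-7, 62, 33), (33, 4, -36), (-36, 68, 1), (1, 68, -36), (-36, 4, 33), … (16 more)
cycles differ ⇒ inequivalent

no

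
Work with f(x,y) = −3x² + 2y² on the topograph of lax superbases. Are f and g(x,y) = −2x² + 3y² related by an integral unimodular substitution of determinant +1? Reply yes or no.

D₁ = 24, D₂ = 24
river cycle of f (length 2): (2, 4, -1), (-1, 4, 2)
river cycle of g (length 2): (-2, 4, 1), (1, 4, -2)
cycles differ ⇒ inequivalent

no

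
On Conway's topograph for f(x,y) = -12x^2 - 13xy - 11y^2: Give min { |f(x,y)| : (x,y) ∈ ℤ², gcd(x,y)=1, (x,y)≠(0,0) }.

translate: b→-11 (≡13 mod 24), so (12,13,11)→(12,-11,10)
flip: (12,-11,10)→(10,11,12)
translate: b→-9 (≡11 mod 20), so (10,11,12)→(10,-9,11)
reduced (well bottom): (10,-9,11) with a≤c, −a<b≤a
well minimum |f| = |-10| = 10 (negative-definite)

10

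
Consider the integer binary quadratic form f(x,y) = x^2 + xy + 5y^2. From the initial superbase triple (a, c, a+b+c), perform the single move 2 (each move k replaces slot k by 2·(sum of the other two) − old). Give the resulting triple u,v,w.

start (1,5,7) = (f(1,0),f(0,1),f(1,1))
replace slot 2: 2·(1+7) − 5 = 11 → (1,11,7)

1,11,7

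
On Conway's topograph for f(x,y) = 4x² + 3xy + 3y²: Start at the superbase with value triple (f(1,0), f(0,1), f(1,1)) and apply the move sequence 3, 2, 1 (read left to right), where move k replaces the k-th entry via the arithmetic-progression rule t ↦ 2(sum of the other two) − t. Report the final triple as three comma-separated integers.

start (4,3,10) = (f(1,0),f(0,1),f(1,1))
replace slot 3: 2·(4+3) − 10 = 4 → (4,3,4)
replace slot 2: 2·(4+4) − 3 = 13 → (4,13,4)
replace slot 1: 2·(13+4) − 4 = 30 → (30,13,4)

30,13,4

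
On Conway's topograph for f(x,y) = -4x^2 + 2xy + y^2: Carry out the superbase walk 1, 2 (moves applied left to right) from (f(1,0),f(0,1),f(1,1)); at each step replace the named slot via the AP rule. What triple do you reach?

start (-4,1,-1) = (f(1,0),f(0,1),f(1,1))
replace slot 1: 2·(1+(-1)) − (-4) = 4 → (4,1,-1)
replace slot 2: 2·(4+(-1)) − 1 = 5 → (4,5,-1)

4,5,-1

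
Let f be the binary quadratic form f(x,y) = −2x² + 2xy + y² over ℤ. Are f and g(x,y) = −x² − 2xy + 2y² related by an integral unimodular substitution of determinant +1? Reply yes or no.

D₁ = 12, D₂ = 12
river cycle of f (length 2): (1, 2, -2), (-2, 2, 1)
river cycle of g (length 2): (2, 2, -1), (-1, 2, 2)
cycles differ ⇒ inequivalent

no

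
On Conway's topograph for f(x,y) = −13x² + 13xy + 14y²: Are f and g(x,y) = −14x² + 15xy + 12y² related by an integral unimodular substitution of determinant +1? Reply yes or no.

D₁ = 897, D₂ = 897
river cycle of f (length 10): (14, 15, -12), (-12, 9, 17), (17, 25, -4), (-4, 23, 23), (23, 23, -4), (-4, 25, 17), (17, 9, -12), (-12, 15, 14), (14, 13, -13), (-13, 13, 14)
river cycle of g (length 10): (12, 9, -17), (-17, 25, 4), (4, 23, -23), (-23, 23, 4), (4, 25, -17), (-17, 9, 12), (12, 15, -14), (-14, 13, 13), (13, 13, -14), (-14, 15, 12)
cycles differ ⇒ inequivalent

no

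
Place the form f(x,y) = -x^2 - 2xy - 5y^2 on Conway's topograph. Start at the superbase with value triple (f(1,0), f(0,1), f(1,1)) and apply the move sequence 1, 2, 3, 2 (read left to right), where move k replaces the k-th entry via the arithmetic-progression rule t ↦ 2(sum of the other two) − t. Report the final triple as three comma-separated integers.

start (-1,-5,-8) = (f(1,0),f(0,1),f(1,1))
replace slot 1: 2·((-5)+(-8)) − (-1) = -25 → (-25,-5,-8)
replace slot 2: 2·((-25)+(-8)) − (-5) = -61 → (-25,-61,-8)
replace slot 3: 2·((-25)+(-61)) − (-8) = -164 → (-25,-61,-164)
replace slot 2: 2·((-25)+(-164)) − (-61) = -317 → (-25,-317,-164)

-25,-317,-164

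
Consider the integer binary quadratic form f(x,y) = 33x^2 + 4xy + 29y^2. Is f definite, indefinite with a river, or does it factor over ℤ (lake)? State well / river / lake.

D = b²−4ac = 4² − 4·33·29 = -3812
D < 0 ⇒ definite ⇒ every region one sign ⇒ single well

well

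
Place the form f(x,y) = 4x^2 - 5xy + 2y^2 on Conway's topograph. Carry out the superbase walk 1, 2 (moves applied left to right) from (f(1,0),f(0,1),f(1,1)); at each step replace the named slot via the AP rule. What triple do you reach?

start (4,2,1) = (f(1,0),f(0,1),f(1,1))
replace slot 1: 2·(2+1) − 4 = 2 → (2,2,1)
replace slot 2: 2·(2+1) − 2 = 4 → (2,4,1)

2,4,1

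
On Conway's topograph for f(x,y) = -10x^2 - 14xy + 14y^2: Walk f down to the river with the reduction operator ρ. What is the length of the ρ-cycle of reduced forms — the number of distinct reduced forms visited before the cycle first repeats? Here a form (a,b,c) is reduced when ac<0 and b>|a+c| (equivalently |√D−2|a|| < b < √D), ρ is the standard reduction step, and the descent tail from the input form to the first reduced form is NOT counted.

D = 756, ⌊√D⌋ = 27
descent: ρ → (14,14,-10)  [lands on river]
river: ρ → (-10,26,2)
river: ρ → (2,26,-10)
river: ρ → (-10,14,14)
ρ-cycle length = 4 (tail of 1 descent step not counted)

4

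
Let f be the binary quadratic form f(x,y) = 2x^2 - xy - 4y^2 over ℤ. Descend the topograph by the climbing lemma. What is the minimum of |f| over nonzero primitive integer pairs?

descent: ρ → (-4,1,2)
descent: ρ → (2,3,-3)  [lands on river]
river: ρ → (-3,3,2)
river: ρ → (2,5,-1)
river: ρ → (-1,5,2)
closes: descent 2, river 4
min |a| on river = 1

1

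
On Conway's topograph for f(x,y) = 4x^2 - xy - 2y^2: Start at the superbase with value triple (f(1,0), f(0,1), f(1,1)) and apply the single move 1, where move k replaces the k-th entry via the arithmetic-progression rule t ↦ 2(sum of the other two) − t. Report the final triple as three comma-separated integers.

start (4,-2,1) = (f(1,0),f(0,1),f(1,1))
replace slot 1: 2·((-2)+1) − 4 = -6 → (-6,-2,1)

-6,-2,1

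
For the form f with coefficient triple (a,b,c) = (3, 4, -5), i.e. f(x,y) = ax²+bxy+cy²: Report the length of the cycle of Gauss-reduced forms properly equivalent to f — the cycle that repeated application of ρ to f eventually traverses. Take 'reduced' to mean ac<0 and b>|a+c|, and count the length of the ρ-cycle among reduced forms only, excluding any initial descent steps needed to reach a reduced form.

D = 76, ⌊√D⌋ = 8
river: ρ → (-5,6,2)
river: ρ → (2,6,-5)
river: ρ → (-5,4,3)
river: ρ → (3,8,-1)
river: ρ → (-1,8,3)
river: ρ → (3,4,-5)
ρ-cycle length = 6 (tail of 0 descent steps not counted)

6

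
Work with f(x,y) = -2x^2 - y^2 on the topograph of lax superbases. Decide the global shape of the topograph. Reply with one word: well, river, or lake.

D = b²−4ac = 0² − 4·(-2)·(-1) = -8
D < 0 ⇒ definite ⇒ every region one sign ⇒ single well

well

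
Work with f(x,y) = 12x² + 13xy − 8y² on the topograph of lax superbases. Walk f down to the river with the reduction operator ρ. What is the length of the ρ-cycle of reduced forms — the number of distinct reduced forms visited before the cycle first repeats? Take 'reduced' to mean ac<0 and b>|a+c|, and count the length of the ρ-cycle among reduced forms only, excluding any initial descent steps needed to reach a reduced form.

D = 553, ⌊√D⌋ = 23
river: ρ → (-8,19,6)
river: ρ → (6,17,-11)
river: ρ → (-11,5,12)
river: ρ → (12,19,-4)
river: ρ → (-4,21,7)
river: ρ → (7,21,-4)
river: ρ → (-4,19,12)
river: ρ → (12,5,-11)
river: ρ → (-11,17,6)
river: ρ → (6,19,-8)
river: ρ → (-8,13,12)
river: ρ → (12,11,-9)
river: ρ → (-9,7,14)
river: ρ → (14,21,-2)
river: ρ → (-2,23,3)
river: ρ → (3,19,-16)
river: ρ → (-16,13,6)
river: ρ → (6,23,-1)
river: ρ → (-1,23,6)
river: ρ → (6,13,-16)
river: ρ → (-16,19,3)
river: ρ → (3,23,-2)
river: ρ → (-2,21,14)
river: ρ → (14,7,-9)
river: ρ → (-9,11,12)
river: ρ → (12,13,-8)
ρ-cycle length = 26 (tail of 0 descent steps not counted)

26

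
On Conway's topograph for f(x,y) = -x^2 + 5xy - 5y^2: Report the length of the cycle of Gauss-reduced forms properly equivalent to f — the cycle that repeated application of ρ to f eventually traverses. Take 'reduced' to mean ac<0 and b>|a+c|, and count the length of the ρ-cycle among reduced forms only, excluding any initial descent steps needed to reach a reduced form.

D = 5, ⌊√D⌋ = 2
descent: ρ → (-5,5,-1)
descent: ρ → (-1,1,1)  [lands on river]
river: ρ → (1,1,-1)
ρ-cycle length = 2 (tail of 2 descent steps not counted)

2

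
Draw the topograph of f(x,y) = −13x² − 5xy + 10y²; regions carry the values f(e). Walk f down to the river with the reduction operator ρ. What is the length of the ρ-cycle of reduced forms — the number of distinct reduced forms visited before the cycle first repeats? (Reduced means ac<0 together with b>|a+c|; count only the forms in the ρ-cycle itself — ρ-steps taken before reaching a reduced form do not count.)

D = 545, ⌊√D⌋ = 23
descent: ρ → (10,5,-13)  [lands on river]
river: ρ → (-13,21,2)
river: ρ → (2,23,-2)
river: ρ → (-2,21,13)
river: ρ → (13,5,-10)
river: ρ → (-10,15,8)
river: ρ → (8,17,-8)
river: ρ → (-8,15,10)
ρ-cycle length = 8 (tail of 1 descent step not counted)

8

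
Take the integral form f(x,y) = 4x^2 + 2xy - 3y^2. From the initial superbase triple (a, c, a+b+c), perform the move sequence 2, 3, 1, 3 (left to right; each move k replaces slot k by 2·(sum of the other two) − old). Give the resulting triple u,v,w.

start (4,-3,3) = (f(1,0),f(0,1),f(1,1))
replace slot 2: 2·(4+3) − (-3) = 17 → (4,17,3)
replace slot 3: 2·(4+17) − 3 = 39 → (4,17,39)
replace slot 1: 2·(17+39) − 4 = 108 → (108,17,39)
replace slot 3: 2·(108+17) − 39 = 211 → (108,17,211)

108,17,211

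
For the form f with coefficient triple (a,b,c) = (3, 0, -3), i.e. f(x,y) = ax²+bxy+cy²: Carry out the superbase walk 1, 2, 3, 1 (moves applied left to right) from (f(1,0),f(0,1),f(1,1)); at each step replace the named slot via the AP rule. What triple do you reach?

start (3,-3,0) = (f(1,0),f(0,1),f(1,1))
replace slot 1: 2·((-3)+0) − 3 = -9 → (-9,-3,0)
replace slot 2: 2·((-9)+0) − (-3) = -15 → (-9,-15,0)
replace slot 3: 2·((-9)+(-15)) − 0 = -48 → (-9,-15,-48)
replace slot 1: 2·((-15)+(-48)) − (-9) = -117 → (-117,-15,-48)

-117,-15,-48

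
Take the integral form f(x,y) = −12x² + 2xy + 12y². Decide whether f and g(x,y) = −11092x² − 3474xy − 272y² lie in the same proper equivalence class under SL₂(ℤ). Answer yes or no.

D₁ = 580, D₂ = 580
river cycle of f (length 6): (12, 22, -2), (-2, 22, 12), (12, 2, -12), (-12, 22, 2), (2, 22, -12), (-12, 2, 12)
river cycle of g (length 6): (-2, 22, 12), (12, 2, -12), (-12, 22, 2), (2, 22, -12), (-12, 2, 12), (12, 22, -2)
cycles coincide ⇒ equivalent

yes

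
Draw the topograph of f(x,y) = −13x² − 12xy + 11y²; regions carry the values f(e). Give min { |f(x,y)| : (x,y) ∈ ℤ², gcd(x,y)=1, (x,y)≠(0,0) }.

descent: ρ → (11,12,-13)  [lands on river]
river: ρ → (-13,14,10)
river: ρ → (10,26,-1)
river: ρ → (-1,26,10)
river: ρ → (10,14,-13)
river: ρ → (-13,12,11)
river: ρ → (11,10,-14)
river: ρ → (-14,18,7)
river: ρ → (7,24,-5)
river: ρ → (-5,26,2)
river: ρ → (2,26,-5)
river: ρ → (-5,24,7)
river: ρ → (7,18,-14)
river: ρ → (-14,10,11)
closes: descent 1, river 14
min |a| on river = 1

1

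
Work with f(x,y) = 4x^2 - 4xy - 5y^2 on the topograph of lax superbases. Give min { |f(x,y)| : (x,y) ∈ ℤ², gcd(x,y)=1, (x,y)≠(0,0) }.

descent: ρ → (-5,4,4)  [lands on river]
river: ρ → (4,4,-5)
river: ρ → (-5,6,3)
river: ρ → (3,6,-5)
closes: descent 1, river 4
min |a| on river = 3

3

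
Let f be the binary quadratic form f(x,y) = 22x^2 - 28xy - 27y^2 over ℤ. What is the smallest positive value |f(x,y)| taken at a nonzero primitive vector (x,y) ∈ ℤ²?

descent: ρ → (-27,28,22)  [lands on river]
river: ρ → (22,16,-33)
river: ρ → (-33,50,5)
river: ρ → (5,50,-33)
river: ρ → (-33,16,22)
river: ρ → (22,28,-27)
river: ρ → (-27,26,23)
river: ρ → (23,20,-30)
river: ρ → (-30,40,13)
river: ρ → (13,38,-33)
river: ρ → (-33,28,18)
river: ρ → (18,44,-17)
river: ρ → (-17,24,38)
river: ρ → (38,52,-3)
river: ρ → (-3,56,2)
river: ρ → (2,56,-3)
river: ρ → (-3,52,38)
river: ρ → (38,24,-17)
river: ρ → (-17,44,18)
river: ρ → (18,28,-33)
river: ρ → (-33,38,13)
river: ρ → (13,40,-30)
river: ρ → (-30,20,23)
river: ρ → (23,26,-27)
closes: descent 1, river 24
min |a| on river = 2

2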